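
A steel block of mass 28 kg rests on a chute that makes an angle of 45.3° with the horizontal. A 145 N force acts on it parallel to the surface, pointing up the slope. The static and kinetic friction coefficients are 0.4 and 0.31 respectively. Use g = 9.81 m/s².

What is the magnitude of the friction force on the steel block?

Perpendicular to the surface, N = m g cos θ = 28·9.81·cos 45.3° = 193.2 N.
For equilibrium along the incline the friction force must supply f = m g sin θ − P = 195.2 − 145 = 50.24 N (positive meaning up-slope).
Static friction can supply at most μ_s N = 77.28 N.
Since |50.24| ≤ 77.28 N, the steel block remains in static equilibrium and friction takes exactly the required value.

f ≈ 50.2 N (up the incline)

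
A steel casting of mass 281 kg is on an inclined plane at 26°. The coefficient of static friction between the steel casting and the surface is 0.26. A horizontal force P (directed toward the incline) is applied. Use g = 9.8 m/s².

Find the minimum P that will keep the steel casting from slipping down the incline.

P_min ≈ 557 N

The steel casting tends to slide down (tan θ > μ_s), so at the point of impending slip friction acts up-slope at its limit: f = μ_s N.
Perpendicular to the incline: N = m g cos θ + P sin θ.
Along the incline: P cos θ + μ_s N = m g sin θ, i.e. P cos θ + μ_s (m g cos θ + P sin θ) = m g sin θ.
Solving, P (cos θ + μ_s sin θ) = m g (sin θ − μ_s cos θ), so P = 2750×0.2047/1.013 = 557 N.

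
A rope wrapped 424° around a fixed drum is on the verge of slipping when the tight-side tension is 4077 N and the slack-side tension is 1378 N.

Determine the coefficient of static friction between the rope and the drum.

T₂/T₁ = e^{μβ} → μ = ln(T₂/T₁)/β.
β = 424° = 7.4 rad.
μ = ln(4077/1378)/7.4 = ln(2.959)/7.4 = 0.147.

μ ≈ 0.147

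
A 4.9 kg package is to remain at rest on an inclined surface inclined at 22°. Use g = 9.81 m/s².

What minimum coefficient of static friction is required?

At the slip threshold m g sin θ = μ_s m g cos θ, so μ_s,min = tan θ.
μ_s,min = tan 22° = 0.404.

μ_s,min ≈ 0.404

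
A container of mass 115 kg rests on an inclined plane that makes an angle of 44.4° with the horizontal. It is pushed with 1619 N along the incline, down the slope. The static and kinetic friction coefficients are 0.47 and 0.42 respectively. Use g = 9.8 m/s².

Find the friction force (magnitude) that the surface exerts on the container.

f ≈ 338 N (up the incline)

Normal force: N = m g cos θ = 115 × 9.8 × cos 44.4° = 805.2 N.
Parallel to the incline, ΣF = 0 gives f = m g sin θ + P = 788.5 + 1619 = 2408 N (up-slope positive).
The static-friction ceiling is μ_s N = 0.47 × 805.2 = 378.4 N.
|2408| exceeds 378.4 N, so the container slips down-slope; friction is kinetic, f = μ_k N = 0.42×805.2 = 338 N.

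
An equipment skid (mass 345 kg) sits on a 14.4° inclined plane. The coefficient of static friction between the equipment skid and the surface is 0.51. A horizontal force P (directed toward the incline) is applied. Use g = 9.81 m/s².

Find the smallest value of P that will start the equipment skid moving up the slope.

At impending motion up the slope, friction acts down-slope at its limit: f = μ_s N.
Perpendicular to the incline: N = m g cos θ + P sin θ.
Along the incline: P cos θ = m g sin θ + μ_s N = m g sin θ + μ_s (m g cos θ + P sin θ).
Solving, P (cos θ − μ_s sin θ) = m g (sin θ + μ_s cos θ), so P = 345×9.81×(sin 14.4° + 0.51 cos 14.4°)/(cos 14.4° − 0.51 sin 14.4°) = 3380×0.7427/0.8418 = 2990 N.

P ≈ 2990 N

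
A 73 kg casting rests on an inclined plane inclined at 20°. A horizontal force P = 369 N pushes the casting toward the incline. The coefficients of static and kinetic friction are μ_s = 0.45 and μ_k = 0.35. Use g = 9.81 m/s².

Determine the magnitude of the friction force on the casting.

The horizontal push has a component P sin θ into the surface, so N = m g cos θ + P sin θ = 672.9 + 126.2 = 799.1 N.
Parallel to the incline: P cos θ − m g sin θ = 346.7 − 244.9 = 101.8 N; the friction needed to balance this is 101.8 N acting down the slope.
Maximum static friction: μ_s N = 0.45 × 799.1 = 359.6 N.
|f_req| = 101.8 ≤ 359.6 N → the casting is in equilibrium; friction equals the required value.

f ≈ 102 N (down the incline)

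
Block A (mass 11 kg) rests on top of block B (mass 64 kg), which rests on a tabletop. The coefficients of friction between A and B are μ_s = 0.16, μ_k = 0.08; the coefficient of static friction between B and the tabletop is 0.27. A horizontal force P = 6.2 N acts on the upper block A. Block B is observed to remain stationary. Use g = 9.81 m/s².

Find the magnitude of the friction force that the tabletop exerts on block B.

Normal force at the A–B interface: N₁ = m_A g = 107.9 N.
Maximum static friction on A from B: μ_s N₁ = 0.16×107.9 = 17.27 N.
Since P = 6.2 N ≤ 17.27 N, A does not slip on B; friction on A equals P = 6.2 N.
B experiences an equal 6.2 N forward from A (third law). B is in equilibrium, so the floor supplies f₂ = 6.2 N of static friction (limit μ_s(m_A+m_B)g = 198.7 N, not exceeded).

f ≈ 6.2 N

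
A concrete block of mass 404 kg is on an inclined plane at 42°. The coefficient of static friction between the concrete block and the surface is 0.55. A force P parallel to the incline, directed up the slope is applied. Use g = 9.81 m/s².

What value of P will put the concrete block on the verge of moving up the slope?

P ≈ 4270 N

At impending motion up the slope, friction acts down-slope at its limit: f = μ_s N.
P is parallel to the surface, so N = m g cos θ = 2950 N.
Along the incline: P = m g sin θ + μ_s N = 2650 + 0.55×2950 = 4270 N.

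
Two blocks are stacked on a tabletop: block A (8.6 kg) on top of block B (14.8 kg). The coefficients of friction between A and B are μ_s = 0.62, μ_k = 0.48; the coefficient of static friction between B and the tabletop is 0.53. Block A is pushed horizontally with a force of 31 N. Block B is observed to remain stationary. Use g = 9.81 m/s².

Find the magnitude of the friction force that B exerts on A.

f ≈ 31 N

Normal force at the A–B interface: N₁ = m_A g = 84.37 N.
So the A–B interface can sustain at most μ_s N₁ = 52.31 N of static friction.
P = 31 N is within that limit, so A and B move together (both at rest); the A–B friction is simply f₁ = P = 31 N.
By Newton's third law B feels 31 N forward from A. With B stationary, the floor's static friction on B balances it: f₂ = 31 N (well within μ_s(m_A+m_B)g = 121.7 N).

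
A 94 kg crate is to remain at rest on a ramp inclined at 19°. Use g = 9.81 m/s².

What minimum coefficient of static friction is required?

μ_s,min ≈ 0.344

At the slip threshold m g sin θ = μ_s m g cos θ, so μ_s,min = tan θ.
μ_s,min = tan 19° = 0.344.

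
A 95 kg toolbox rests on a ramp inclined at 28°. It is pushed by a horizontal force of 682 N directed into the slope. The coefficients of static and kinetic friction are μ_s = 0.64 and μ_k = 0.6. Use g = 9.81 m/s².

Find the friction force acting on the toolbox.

f ≈ 165 N (down the incline)

The horizontal push has a component P sin θ into the surface, so N = m g cos θ + P sin θ = 822.9 + 320.2 = 1143 N.
Parallel to the incline: P cos θ − m g sin θ = 602.2 − 437.5 = 164.6 N; the friction needed to balance this is 164.6 N acting down the slope.
Maximum static friction: μ_s N = 0.64 × 1143 = 731.5 N.
|f_req| = 164.6 ≤ 731.5 N → the toolbox is in equilibrium; friction equals the required value.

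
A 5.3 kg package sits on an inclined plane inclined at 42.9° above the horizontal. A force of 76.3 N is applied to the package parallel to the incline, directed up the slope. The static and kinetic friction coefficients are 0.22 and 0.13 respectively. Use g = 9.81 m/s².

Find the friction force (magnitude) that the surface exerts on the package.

Normal force: N = m g cos θ = 5.3 × 9.81 × cos 42.9° = 38.09 N.
Parallel to the incline, ΣF = 0 gives f = m g sin θ − P = 35.39 − 76.3 = -40.91 N (up-slope positive).
Static friction can supply at most μ_s N = 8.379 N.
|-40.91| exceeds 8.379 N, so the package slips up-slope; friction is kinetic, f = μ_k N = 0.13×38.09 = 4.95 N.

f ≈ 4.95 N (down the incline)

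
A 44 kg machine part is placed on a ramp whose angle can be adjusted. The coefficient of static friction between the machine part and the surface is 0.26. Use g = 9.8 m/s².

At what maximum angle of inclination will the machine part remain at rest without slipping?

At the slip threshold, m g sin θ = μ_s · m g cos θ, so tan θ = μ_s.
θ_max = arctan(0.26) = 14.6°.

θ_max ≈ 14.6°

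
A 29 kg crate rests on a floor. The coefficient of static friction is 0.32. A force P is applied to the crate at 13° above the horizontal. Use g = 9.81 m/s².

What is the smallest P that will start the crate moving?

P ≈ 87 N

N = m g − P sin α (the pull lifts the crate).
At impending slip, P cos α = μ_s N = μ_s (m g − P sin α).
Solving: P (cos α + μ_s sin α) = μ_s m g → P = 0.32×284/(cos 13° + 0.32 sin 13°) = 91/1.046 = 87 N.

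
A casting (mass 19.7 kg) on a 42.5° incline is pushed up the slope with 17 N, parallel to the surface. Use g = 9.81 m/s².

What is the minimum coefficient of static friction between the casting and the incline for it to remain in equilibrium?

μ_s,min ≈ 0.797

N = m g cos θ = 142.5 N.
Friction must make up the shortfall along the incline: f = m g sin θ − P = 130.6 − 17 = 113.6 N.
At the threshold f = μ_s N, so μ_s,min = 113.6/142.5 = 0.797.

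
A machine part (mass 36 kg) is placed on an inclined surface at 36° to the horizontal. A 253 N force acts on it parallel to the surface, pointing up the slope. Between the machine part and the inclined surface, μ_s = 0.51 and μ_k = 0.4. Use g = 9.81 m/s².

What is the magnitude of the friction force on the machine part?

Perpendicular to the surface, N = m g cos θ = 36·9.81·cos 36° = 285.7 N.
For equilibrium along the incline the friction force must supply f = m g sin θ − P = 207.6 − 253 = -45.42 N (positive meaning up-slope).
Static friction can supply at most μ_s N = 145.7 N.
Since |-45.42| ≤ 145.7 N, static friction is sufficient; f equals the required value, not μ_s N.

f ≈ 45.4 N (down the incline)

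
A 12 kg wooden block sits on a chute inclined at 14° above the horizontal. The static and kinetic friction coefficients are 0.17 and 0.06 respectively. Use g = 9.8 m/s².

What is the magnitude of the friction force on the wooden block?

The normal reaction is N = m g cos θ = 114.1 N.
For equilibrium along the incline, friction must balance the weight component: f = m g sin θ = 28.45 N up the slope.
Static friction can supply at most μ_s N = 19.4 N.
Since |28.45| > 19.4 N, static friction cannot hold it; the wooden block slides down the incline and kinetic friction applies: f = μ_k N = 0.06 × 114.1 = 6.85 N.

f ≈ 6.85 N (up the incline)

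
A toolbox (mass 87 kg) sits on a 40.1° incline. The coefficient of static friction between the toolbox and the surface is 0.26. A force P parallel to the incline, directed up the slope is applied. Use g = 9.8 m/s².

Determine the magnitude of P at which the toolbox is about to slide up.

At impending motion up the slope, friction acts down-slope at its limit: f = μ_s N.
P is parallel to the surface, so N = m g cos θ = 652 N.
Along the incline: P = m g sin θ + μ_s N = 549 + 0.26×652 = 719 N.

P ≈ 719 N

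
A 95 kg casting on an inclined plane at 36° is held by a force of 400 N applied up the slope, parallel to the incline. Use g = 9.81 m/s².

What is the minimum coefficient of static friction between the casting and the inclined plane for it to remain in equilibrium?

μ_s,min ≈ 0.196

N = m g cos θ = 754 N.
Friction must make up the shortfall along the incline: f = m g sin θ − P = 547.8 − 400 = 147.8 N.
At the threshold f = μ_s N, so μ_s,min = 147.8/754 = 0.196.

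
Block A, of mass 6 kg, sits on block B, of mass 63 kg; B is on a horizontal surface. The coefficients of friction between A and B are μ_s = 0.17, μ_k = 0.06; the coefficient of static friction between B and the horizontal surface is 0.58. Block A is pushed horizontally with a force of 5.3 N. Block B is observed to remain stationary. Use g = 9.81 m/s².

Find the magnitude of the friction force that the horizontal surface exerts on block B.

f ≈ 5.3 N

Normal force at the A–B interface: N₁ = m_A g = 58.86 N.
Maximum static friction on A from B: μ_s N₁ = 0.17×58.86 = 10.01 N.
P = 5.3 N is within that limit, so A and B move together (both at rest); the A–B friction is simply f₁ = P = 5.3 N.
B experiences an equal 5.3 N forward from A (third law). B is in equilibrium, so the floor supplies f₂ = 5.3 N of static friction (limit μ_s(m_A+m_B)g = 392.6 N, not exceeded).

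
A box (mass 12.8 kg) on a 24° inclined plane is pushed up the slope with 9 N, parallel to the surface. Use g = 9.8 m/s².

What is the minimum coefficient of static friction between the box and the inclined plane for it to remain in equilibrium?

N = m g cos θ = 114.6 N.
Friction must make up the shortfall along the incline: f = m g sin θ − P = 51.02 − 9 = 42.02 N.
At the threshold f = μ_s N, so μ_s,min = 42.02/114.6 = 0.367.

μ_s,min ≈ 0.367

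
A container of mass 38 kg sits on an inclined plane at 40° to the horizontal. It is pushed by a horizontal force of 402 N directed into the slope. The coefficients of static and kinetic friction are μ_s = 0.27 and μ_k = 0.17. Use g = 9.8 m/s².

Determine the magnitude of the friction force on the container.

The horizontal push has a component P sin θ into the surface, so N = m g cos θ + P sin θ = 285.3 + 258.4 = 543.7 N.
Along the incline, the net driving force (taking up-slope positive) is P cos θ − m g sin θ = 307.9 − 239.4 = 68.58 N, so equilibrium requires friction f = -68.58 N (down-slope).
The limit of static friction is μ_s N = 146.8 N.
Since 68.58 N is within the 146.8 N limit, the container stays put and friction is exactly 68.6 N.

f ≈ 68.6 N (down the incline)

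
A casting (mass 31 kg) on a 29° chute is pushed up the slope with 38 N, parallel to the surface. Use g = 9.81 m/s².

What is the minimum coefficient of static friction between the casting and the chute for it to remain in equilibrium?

N = m g cos θ = 266 N.
Friction must make up the shortfall along the incline: f = m g sin θ − P = 147.4 − 38 = 109.4 N.
At the threshold f = μ_s N, so μ_s,min = 109.4/266 = 0.411.

μ_s,min ≈ 0.411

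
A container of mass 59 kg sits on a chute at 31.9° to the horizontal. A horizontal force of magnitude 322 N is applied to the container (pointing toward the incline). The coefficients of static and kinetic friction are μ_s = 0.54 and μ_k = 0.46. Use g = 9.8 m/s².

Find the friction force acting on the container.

f ≈ 32.2 N (up the incline)

The horizontal push has a component P sin θ into the surface, so N = m g cos θ + P sin θ = 490.9 + 170.2 = 661 N.
Along the incline, the net driving force (taking up-slope positive) is P cos θ − m g sin θ = 273.4 − 305.5 = -32.17 N, so equilibrium requires friction f = 32.17 N (up-slope).
Maximum static friction: μ_s N = 0.54 × 661 = 357 N.
|f_req| = 32.17 ≤ 357 N → the container is in equilibrium; friction equals the required value.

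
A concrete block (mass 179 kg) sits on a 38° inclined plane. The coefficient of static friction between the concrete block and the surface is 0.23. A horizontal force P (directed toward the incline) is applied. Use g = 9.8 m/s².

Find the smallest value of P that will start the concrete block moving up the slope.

At impending motion up the slope, friction acts down-slope at its limit: f = μ_s N.
Perpendicular to the incline: N = m g cos θ + P sin θ.
Along the incline: P cos θ = m g sin θ + μ_s N = m g sin θ + μ_s (m g cos θ + P sin θ).
Solving, P (cos θ − μ_s sin θ) = m g (sin θ + μ_s cos θ), so P = 179×9.8×(sin 38° + 0.23 cos 38°)/(cos 38° − 0.23 sin 38°) = 1750×0.7969/0.6464 = 2160 N.

P ≈ 2160 N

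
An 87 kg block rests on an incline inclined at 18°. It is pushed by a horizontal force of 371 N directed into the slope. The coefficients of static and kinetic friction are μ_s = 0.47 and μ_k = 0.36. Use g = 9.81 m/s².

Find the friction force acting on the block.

Normal direction: N = m g cos θ + P sin θ = 926.3 N.
Parallel to the incline: P cos θ − m g sin θ = 352.8 − 263.7 = 89.11 N; the friction needed to balance this is 89.11 N acting down the slope.
Maximum static friction: μ_s N = 0.47 × 926.3 = 435.4 N.
|f_req| = 89.11 ≤ 435.4 N → the block is in equilibrium; friction equals the required value.

f ≈ 89.1 N (down the incline)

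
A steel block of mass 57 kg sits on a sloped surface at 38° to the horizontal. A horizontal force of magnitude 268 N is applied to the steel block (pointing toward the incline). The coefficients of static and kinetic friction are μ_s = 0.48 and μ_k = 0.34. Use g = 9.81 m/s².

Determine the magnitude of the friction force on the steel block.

f ≈ 133 N (up the incline)

Normal direction: N = m g cos θ + P sin θ = 605.6 N.
Parallel to the incline: P cos θ − m g sin θ = 211.2 − 344.3 = -133.1 N; the friction needed to balance this is 133.1 N acting up the slope.
The limit of static friction is μ_s N = 290.7 N.
Since 133.1 N is within the 290.7 N limit, the steel block stays put and friction is exactly 133 N.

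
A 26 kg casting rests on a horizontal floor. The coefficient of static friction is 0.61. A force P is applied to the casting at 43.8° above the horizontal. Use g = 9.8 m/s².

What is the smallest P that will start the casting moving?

P ≈ 136 N

N = m g − P sin α (the pull lifts the casting).
At impending slip, P cos α = μ_s N = μ_s (m g − P sin α).
Solving: P (cos α + μ_s sin α) = μ_s m g → P = 0.61×255/(cos 43.8° + 0.61 sin 43.8°) = 155/1.144 = 136 N.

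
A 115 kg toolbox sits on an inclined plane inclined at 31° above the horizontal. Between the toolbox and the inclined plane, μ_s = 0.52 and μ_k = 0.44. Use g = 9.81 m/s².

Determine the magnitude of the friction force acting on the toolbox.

Normal force: N = m g cos θ = 115 × 9.81 × cos 31° = 967 N.
For equilibrium along the incline, friction must balance the weight component: f = m g sin θ = 581 N up the slope.
Static friction can supply at most μ_s N = 502.8 N.
|581| exceeds 502.8 N, so the toolbox slips down-slope; friction is kinetic, f = μ_k N = 0.44×967 = 425 N.

f ≈ 425 N (up the incline)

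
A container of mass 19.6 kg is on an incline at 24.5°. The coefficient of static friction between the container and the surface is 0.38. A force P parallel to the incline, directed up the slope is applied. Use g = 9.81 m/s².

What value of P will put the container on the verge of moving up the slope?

P ≈ 146 N

At impending motion up the slope, friction acts down-slope at its limit: f = μ_s N.
P is parallel to the surface, so N = m g cos θ = 175 N.
Along the incline: P = m g sin θ + μ_s N = 79.7 + 0.38×175 = 146 N.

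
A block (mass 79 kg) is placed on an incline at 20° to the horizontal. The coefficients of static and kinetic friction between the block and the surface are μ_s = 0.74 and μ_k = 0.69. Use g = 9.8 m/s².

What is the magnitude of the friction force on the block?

f ≈ 265 N (up the incline)

Perpendicular to the surface, N = m g cos θ = 79·9.8·cos 20° = 727.5 N.
For equilibrium along the incline, friction must balance the weight component: f = m g sin θ = 264.8 N up the slope.
Maximum static friction available: μ_s N = 0.74 × 727.5 = 538.4 N.
Since |264.8| ≤ 538.4 N, static friction is sufficient; f equals the required value, not μ_s N.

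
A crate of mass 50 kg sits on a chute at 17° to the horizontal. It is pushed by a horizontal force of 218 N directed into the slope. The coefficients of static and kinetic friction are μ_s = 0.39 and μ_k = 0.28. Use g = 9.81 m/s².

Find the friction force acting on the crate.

f ≈ 65.1 N (down the incline)

The horizontal push has a component P sin θ into the surface, so N = m g cos θ + P sin θ = 469.1 + 63.74 = 532.8 N.
Along the incline, the net driving force (taking up-slope positive) is P cos θ − m g sin θ = 208.5 − 143.4 = 65.07 N, so equilibrium requires friction f = -65.07 N (down-slope).
Maximum static friction: μ_s N = 0.39 × 532.8 = 207.8 N.
Since 65.07 N is within the 207.8 N limit, the crate stays put and friction is exactly 65.1 N.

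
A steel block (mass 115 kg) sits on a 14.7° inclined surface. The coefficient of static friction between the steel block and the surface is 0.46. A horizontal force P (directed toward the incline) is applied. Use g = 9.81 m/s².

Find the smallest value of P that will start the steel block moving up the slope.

At impending motion up the slope, friction acts down-slope at its limit: f = μ_s N.
Perpendicular to the incline: N = m g cos θ + P sin θ.
Along the incline: P cos θ = m g sin θ + μ_s N = m g sin θ + μ_s (m g cos θ + P sin θ).
Solving, P (cos θ − μ_s sin θ) = m g (sin θ + μ_s cos θ), so P = 115×9.81×(sin 14.7° + 0.46 cos 14.7°)/(cos 14.7° − 0.46 sin 14.7°) = 1130×0.6987/0.8505 = 927 N.

P ≈ 927 N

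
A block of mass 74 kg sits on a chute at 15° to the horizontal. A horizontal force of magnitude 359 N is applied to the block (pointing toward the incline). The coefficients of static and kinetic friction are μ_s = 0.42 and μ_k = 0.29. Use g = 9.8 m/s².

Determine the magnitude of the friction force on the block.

Resolve perpendicular to the incline: N = m g cos θ + P sin θ = 74×9.8×cos 15° + 359×sin 15° = 793.4 N.
Along the incline, the net driving force (taking up-slope positive) is P cos θ − m g sin θ = 346.8 − 187.7 = 159.1 N, so equilibrium requires friction f = -159.1 N (down-slope).
The limit of static friction is μ_s N = 333.2 N.
Since 159.1 N is within the 333.2 N limit, the block stays put and friction is exactly 159 N.

f ≈ 159 N (down the incline)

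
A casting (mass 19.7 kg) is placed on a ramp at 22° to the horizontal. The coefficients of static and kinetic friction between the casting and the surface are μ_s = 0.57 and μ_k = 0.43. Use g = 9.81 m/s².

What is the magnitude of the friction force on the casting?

Normal force: N = m g cos θ = 19.7 × 9.81 × cos 22° = 179.2 N.
Along the slope the weight component is m g sin θ = 72.4 N; friction must supply exactly this, acting up-slope.
Static friction can supply at most μ_s N = 102.1 N.
Since |72.4| ≤ 102.1 N, static friction is sufficient; f equals the required value, not μ_s N.

f ≈ 72.4 N (up the incline)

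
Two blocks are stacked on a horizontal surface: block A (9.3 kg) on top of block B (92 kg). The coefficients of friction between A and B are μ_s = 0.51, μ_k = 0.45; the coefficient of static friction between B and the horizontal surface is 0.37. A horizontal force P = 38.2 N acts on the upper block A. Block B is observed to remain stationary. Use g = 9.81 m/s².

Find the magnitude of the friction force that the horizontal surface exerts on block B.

f ≈ 38.2 N

Normal force at the A–B interface: N₁ = m_A g = 91.23 N.
Maximum static friction on A from B: μ_s N₁ = 0.51×91.23 = 46.53 N.
Since P = 38.2 N ≤ 46.53 N, A does not slip on B; friction on A equals P = 38.2 N.
By Newton's third law B feels 38.2 N forward from A. With B stationary, the floor's static friction on B balances it: f₂ = 38.2 N (well within μ_s(m_A+m_B)g = 367.7 N).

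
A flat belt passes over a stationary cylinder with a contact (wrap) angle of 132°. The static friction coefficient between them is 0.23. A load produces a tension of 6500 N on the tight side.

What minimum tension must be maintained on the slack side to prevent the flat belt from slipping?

T_min ≈ 3830 N

Capstan equation at impending slip: T_tight/T_slack = e^{μβ}.
β = 132° = 2.304 rad; e^{μβ} = e^{0.23×2.304} = 1.699.
T_slack = T_tight / e^{μβ} = 6500 / 1.699 = 3830 N.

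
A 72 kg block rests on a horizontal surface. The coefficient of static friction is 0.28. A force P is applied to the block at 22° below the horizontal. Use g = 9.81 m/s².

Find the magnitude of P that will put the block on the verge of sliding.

P ≈ 241 N

N = m g + P sin α (the push presses the block into the horizontal surface).
At impending slip, P cos α = μ_s N = μ_s (m g + P sin α).
Solving: P (cos α − μ_s sin α) = μ_s m g → P = 0.28×706/(cos 22° − 0.28 sin 22°) = 198/0.8223 = 241 N.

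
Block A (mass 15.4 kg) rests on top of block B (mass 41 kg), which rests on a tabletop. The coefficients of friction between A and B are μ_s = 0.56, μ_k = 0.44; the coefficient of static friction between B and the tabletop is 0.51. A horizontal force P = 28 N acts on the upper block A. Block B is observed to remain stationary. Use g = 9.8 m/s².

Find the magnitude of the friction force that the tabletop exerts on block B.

Between the blocks, N₁ = m_A g = 150.9 N.
Maximum static friction on A from B: μ_s N₁ = 0.56×150.9 = 84.52 N.
Since P = 28 N ≤ 84.52 N, A does not slip on B; friction on A equals P = 28 N.
By Newton's third law B feels 28 N forward from A. With B stationary, the floor's static friction on B balances it: f₂ = 28 N (well within μ_s(m_A+m_B)g = 281.9 N).

f ≈ 28 N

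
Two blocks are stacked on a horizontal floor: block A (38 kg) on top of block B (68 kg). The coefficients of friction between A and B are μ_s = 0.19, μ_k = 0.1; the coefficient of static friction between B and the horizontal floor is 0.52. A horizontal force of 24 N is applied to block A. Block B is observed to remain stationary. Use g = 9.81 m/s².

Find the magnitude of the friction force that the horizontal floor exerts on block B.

f ≈ 24 N

Normal force at the A–B interface: N₁ = m_A g = 372.8 N.
So the A–B interface can sustain at most μ_s N₁ = 70.83 N of static friction.
P = 24 N is within that limit, so A and B move together (both at rest); the A–B friction is simply f₁ = P = 24 N.
B experiences an equal 24 N forward from A (third law). B is in equilibrium, so the floor supplies f₂ = 24 N of static friction (limit μ_s(m_A+m_B)g = 540.7 N, not exceeded).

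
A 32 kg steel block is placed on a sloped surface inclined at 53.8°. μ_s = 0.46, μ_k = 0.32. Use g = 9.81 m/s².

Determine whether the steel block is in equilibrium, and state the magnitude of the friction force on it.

N = m g cos θ = 185 N.
Down-slope weight component: m g sin θ = 253 N.
μ_s N = 85.3 N.
253 > 85.3 N, so it slides; kinetic friction f = μ_k N = 0.32×185 = 59.3 N.

f ≈ 59.3 N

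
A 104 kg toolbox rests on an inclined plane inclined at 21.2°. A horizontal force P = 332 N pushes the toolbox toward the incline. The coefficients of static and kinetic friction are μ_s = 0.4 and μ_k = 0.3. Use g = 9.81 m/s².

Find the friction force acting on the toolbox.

The horizontal push has a component P sin θ into the surface, so N = m g cos θ + P sin θ = 951.2 + 120.1 = 1071 N.
Along the incline, the net driving force (taking up-slope positive) is P cos θ − m g sin θ = 309.5 − 368.9 = -59.41 N, so equilibrium requires friction f = 59.41 N (up-slope).
The limit of static friction is μ_s N = 428.5 N.
|f_req| = 59.41 ≤ 428.5 N → the toolbox is in equilibrium; friction equals the required value.

f ≈ 59.4 N (up the incline)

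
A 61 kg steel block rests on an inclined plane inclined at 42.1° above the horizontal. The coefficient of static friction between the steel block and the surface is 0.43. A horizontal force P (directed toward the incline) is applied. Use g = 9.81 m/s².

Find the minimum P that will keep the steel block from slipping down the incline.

P_min ≈ 204 N

The steel block tends to slide down (tan θ > μ_s), so at the point of impending slip friction acts up-slope at its limit: f = μ_s N.
Perpendicular to the incline: N = m g cos θ + P sin θ.
Along the incline: P cos θ + μ_s N = m g sin θ, i.e. P cos θ + μ_s (m g cos θ + P sin θ) = m g sin θ.
Solving, P (cos θ + μ_s sin θ) = m g (sin θ − μ_s cos θ), so P = 598×0.3514/1.03 = 204 N.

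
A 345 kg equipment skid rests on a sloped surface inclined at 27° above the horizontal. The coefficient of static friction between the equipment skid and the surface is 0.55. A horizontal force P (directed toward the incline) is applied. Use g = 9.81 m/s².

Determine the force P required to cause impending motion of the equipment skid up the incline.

P ≈ 4980 N

At impending motion up the slope, friction acts down-slope at its limit: f = μ_s N.
Perpendicular to the incline: N = m g cos θ + P sin θ.
Along the incline: P cos θ = m g sin θ + μ_s N = m g sin θ + μ_s (m g cos θ + P sin θ).
Solving, P (cos θ − μ_s sin θ) = m g (sin θ + μ_s cos θ), so P = 345×9.81×(sin 27° + 0.55 cos 27°)/(cos 27° − 0.55 sin 27°) = 3380×0.944/0.6413 = 4980 N.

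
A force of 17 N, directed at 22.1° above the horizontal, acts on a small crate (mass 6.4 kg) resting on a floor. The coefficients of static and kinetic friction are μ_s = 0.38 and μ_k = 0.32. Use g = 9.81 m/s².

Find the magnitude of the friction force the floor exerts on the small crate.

f ≈ 15.8 N

The vertical component of P reduces the normal force: N = m g − P sin α = 62.78 − 6.396 = 56.39 N.
Horizontally, friction must balance P cos α = 15.75 N.
μ_s N = 0.38 × 56.39 = 21.43 N.
15.75 ≤ 21.43 N → static; friction equals the required 15.8 N.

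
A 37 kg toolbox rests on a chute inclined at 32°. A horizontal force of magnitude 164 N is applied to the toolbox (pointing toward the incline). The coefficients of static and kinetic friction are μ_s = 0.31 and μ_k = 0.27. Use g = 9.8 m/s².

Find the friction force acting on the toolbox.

f ≈ 53.1 N (up the incline)

Normal direction: N = m g cos θ + P sin θ = 394.4 N.
Along the incline, the net driving force (taking up-slope positive) is P cos θ − m g sin θ = 139.1 − 192.1 = -53.07 N, so equilibrium requires friction f = 53.07 N (up-slope).
Maximum static friction: μ_s N = 0.31 × 394.4 = 122.3 N.
Since 53.07 N is within the 122.3 N limit, the toolbox stays put and friction is exactly 53.1 N.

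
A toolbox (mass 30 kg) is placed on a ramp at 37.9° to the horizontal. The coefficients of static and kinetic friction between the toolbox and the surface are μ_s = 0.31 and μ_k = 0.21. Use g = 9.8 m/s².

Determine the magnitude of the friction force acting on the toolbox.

Normal force: N = m g cos θ = 30 × 9.8 × cos 37.9° = 232 N.
For equilibrium along the incline, friction must balance the weight component: f = m g sin θ = 180.6 N up the slope.
The static-friction ceiling is μ_s N = 0.31 × 232 = 71.92 N.
Since |180.6| > 71.92 N, static friction cannot hold it; the toolbox slides down the incline and kinetic friction applies: f = μ_k N = 0.21 × 232 = 48.7 N.

f ≈ 48.7 N (up the incline)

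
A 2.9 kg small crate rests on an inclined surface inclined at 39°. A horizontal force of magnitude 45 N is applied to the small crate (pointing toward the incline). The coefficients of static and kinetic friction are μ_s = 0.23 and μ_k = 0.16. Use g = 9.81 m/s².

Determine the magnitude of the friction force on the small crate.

Resolve perpendicular to the incline: N = m g cos θ + P sin θ = 2.9×9.81×cos 39° + 45×sin 39° = 50.43 N.
Along the incline, the net driving force (taking up-slope positive) is P cos θ − m g sin θ = 34.97 − 17.9 = 17.07 N, so equilibrium requires friction f = -17.07 N (down-slope).
Maximum static friction: μ_s N = 0.23 × 50.43 = 11.6 N.
|f_req| = 17.07 > 11.6 N → the small crate slides up the incline; f = μ_k N = 0.16 × 50.43 = 8.07 N.

f ≈ 8.07 N (down the incline)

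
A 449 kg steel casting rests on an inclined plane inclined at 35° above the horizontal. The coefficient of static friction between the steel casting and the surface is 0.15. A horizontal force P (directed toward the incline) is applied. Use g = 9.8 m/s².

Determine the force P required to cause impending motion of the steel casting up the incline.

At impending motion up the slope, friction acts down-slope at its limit: f = μ_s N.
Perpendicular to the incline: N = m g cos θ + P sin θ.
Along the incline: P cos θ = m g sin θ + μ_s N = m g sin θ + μ_s (m g cos θ + P sin θ).
Solving, P (cos θ − μ_s sin θ) = m g (sin θ + μ_s cos θ), so P = 449×9.8×(sin 35° + 0.15 cos 35°)/(cos 35° − 0.15 sin 35°) = 4400×0.6964/0.7331 = 4180 N.

P ≈ 4180 N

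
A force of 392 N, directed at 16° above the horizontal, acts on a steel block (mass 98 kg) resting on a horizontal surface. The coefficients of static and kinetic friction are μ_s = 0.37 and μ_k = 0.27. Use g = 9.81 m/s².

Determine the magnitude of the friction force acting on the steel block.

Vertical equilibrium gives N = m g − P sin α = 853.3 N.
For equilibrium, f = P cos α = 392×cos 16° = 376.8 N.
The static-friction limit is μ_s N = 315.7 N.
The required friction exceeds μ_s N, so the steel block moves and f = μ_k N = 230 N.

f ≈ 230 N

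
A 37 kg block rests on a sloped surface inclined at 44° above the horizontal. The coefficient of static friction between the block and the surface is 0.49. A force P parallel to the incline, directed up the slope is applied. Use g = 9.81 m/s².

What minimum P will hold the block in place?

P_min ≈ 124 N

The block tends to slide down (tan θ > μ_s), so at the point of impending slip friction acts up-slope at its limit: f = μ_s N.
P is parallel to the surface, so N = m g cos θ = 261 N.
Along the incline: P + μ_s N = m g sin θ, so P = 252 − 0.49×261 = 124 N.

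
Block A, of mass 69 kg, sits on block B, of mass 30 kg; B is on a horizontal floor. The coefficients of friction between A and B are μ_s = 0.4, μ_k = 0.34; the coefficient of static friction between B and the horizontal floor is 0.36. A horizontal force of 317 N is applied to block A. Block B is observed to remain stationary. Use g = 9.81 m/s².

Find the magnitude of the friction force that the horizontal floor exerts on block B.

f ≈ 230 N

The normal force B exerts on A is simply A's weight, N₁ = 676.9 N.
Maximum static friction on A from B: μ_s N₁ = 0.4×676.9 = 270.8 N.
Since P = 317 N > 270.8 N, A slides on B; the A–B friction is kinetic: f₁ = μ_k N₁ = 0.34×676.9 = 230 N.
B experiences an equal 230 N forward from A (third law). B is in equilibrium, so the floor supplies f₂ = 230 N of static friction (limit μ_s(m_A+m_B)g = 349.6 N, not exceeded).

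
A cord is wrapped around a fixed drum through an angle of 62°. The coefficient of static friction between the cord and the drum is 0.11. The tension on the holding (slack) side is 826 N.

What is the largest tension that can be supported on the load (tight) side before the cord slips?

At impending slip the capstan equation gives T₂/T₁ = e^{μβ} with β in radians.
β = 62° × π/180 = 1.082 rad.
e^{μβ} = e^{0.11×1.082} = 1.126.
T₂ = T₁ · e^{μβ} = 826 × 1.126 = 930 N.

T_max ≈ 930 N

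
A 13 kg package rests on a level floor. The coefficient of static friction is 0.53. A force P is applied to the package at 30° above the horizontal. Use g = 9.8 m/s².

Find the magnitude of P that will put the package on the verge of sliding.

P ≈ 59.7 N

N = m g − P sin α (the pull lifts the package).
At impending slip, P cos α = μ_s N = μ_s (m g − P sin α).
Solving: P (cos α + μ_s sin α) = μ_s m g → P = 0.53×127/(cos 30° + 0.53 sin 30°) = 67.5/1.131 = 59.7 N.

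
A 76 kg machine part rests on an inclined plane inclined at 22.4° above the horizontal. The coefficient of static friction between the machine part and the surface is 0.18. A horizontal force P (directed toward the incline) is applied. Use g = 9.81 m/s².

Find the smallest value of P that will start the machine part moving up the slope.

P ≈ 477 N

At impending motion up the slope, friction acts down-slope at its limit: f = μ_s N.
Perpendicular to the incline: N = m g cos θ + P sin θ.
Along the incline: P cos θ = m g sin θ + μ_s N = m g sin θ + μ_s (m g cos θ + P sin θ).
Solving, P (cos θ − μ_s sin θ) = m g (sin θ + μ_s cos θ), so P = 76×9.81×(sin 22.4° + 0.18 cos 22.4°)/(cos 22.4° − 0.18 sin 22.4°) = 746×0.5475/0.856 = 477 N.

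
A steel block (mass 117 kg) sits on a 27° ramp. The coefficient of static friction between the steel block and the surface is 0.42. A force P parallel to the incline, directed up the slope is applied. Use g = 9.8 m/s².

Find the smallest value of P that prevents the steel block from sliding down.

P_min ≈ 91.5 N

The steel block tends to slide down (tan θ > μ_s), so at the point of impending slip friction acts up-slope at its limit: f = μ_s N.
P is parallel to the surface, so N = m g cos θ = 1020 N.
Along the incline: P + μ_s N = m g sin θ, so P = 521 − 0.42×1020 = 91.5 N.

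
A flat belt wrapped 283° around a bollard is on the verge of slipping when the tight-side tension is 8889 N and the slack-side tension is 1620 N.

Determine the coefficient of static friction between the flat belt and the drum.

μ ≈ 0.345

T₂/T₁ = e^{μβ} → μ = ln(T₂/T₁)/β.
β = 283° = 4.939 rad.
μ = ln(8889/1620)/4.939 = ln(5.487)/4.939 = 0.345.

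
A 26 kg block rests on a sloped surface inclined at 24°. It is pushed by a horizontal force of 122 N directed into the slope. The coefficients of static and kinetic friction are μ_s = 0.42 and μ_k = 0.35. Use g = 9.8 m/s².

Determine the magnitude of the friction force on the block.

The horizontal push has a component P sin θ into the surface, so N = m g cos θ + P sin θ = 232.8 + 49.62 = 282.4 N.
Along the incline, the net driving force (taking up-slope positive) is P cos θ − m g sin θ = 111.5 − 103.6 = 7.816 N, so equilibrium requires friction f = -7.816 N (down-slope).
The limit of static friction is μ_s N = 118.6 N.
Since 7.816 N is within the 118.6 N limit, the block stays put and friction is exactly 7.82 N.

f ≈ 7.82 N (down the incline)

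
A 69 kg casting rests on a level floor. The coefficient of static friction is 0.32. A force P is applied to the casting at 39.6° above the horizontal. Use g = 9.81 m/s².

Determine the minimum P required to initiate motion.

P ≈ 222 N

N = m g − P sin α (the pull lifts the casting).
At impending slip, P cos α = μ_s N = μ_s (m g − P sin α).
Solving: P (cos α + μ_s sin α) = μ_s m g → P = 0.32×677/(cos 39.6° + 0.32 sin 39.6°) = 217/0.9745 = 222 N.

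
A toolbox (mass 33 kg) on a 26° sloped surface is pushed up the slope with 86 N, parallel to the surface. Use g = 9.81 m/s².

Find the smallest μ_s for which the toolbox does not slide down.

μ_s,min ≈ 0.192

N = m g cos θ = 291 N.
Friction must make up the shortfall along the incline: f = m g sin θ − P = 141.9 − 86 = 55.91 N.
At the threshold f = μ_s N, so μ_s,min = 55.91/291 = 0.192.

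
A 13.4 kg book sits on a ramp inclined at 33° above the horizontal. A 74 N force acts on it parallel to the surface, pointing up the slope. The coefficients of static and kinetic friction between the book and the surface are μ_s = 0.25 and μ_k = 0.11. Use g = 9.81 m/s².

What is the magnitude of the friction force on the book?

f ≈ 2.41 N (down the incline)

The normal reaction is N = m g cos θ = 110.2 N.
Parallel to the incline, ΣF = 0 gives f = m g sin θ − P = 71.59 − 74 = -2.405 N (up-slope positive).
The static-friction ceiling is μ_s N = 0.25 × 110.2 = 27.56 N.
Since |-2.405| ≤ 27.56 N, static friction is sufficient; f equals the required value, not μ_s N.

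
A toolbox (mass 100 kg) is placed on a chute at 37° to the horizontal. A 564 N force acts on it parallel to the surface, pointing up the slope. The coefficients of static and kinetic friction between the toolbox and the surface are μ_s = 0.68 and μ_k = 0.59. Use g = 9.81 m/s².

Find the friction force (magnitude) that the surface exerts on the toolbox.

f ≈ 26.4 N (up the incline)

Perpendicular to the surface, N = m g cos θ = 100·9.81·cos 37° = 783.5 N.
Parallel to the incline, ΣF = 0 gives f = m g sin θ − P = 590.4 − 564 = 26.38 N (up-slope positive).
Maximum static friction available: μ_s N = 0.68 × 783.5 = 532.8 N.
Since |26.38| ≤ 532.8 N, static friction is sufficient; f equals the required value, not μ_s N.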